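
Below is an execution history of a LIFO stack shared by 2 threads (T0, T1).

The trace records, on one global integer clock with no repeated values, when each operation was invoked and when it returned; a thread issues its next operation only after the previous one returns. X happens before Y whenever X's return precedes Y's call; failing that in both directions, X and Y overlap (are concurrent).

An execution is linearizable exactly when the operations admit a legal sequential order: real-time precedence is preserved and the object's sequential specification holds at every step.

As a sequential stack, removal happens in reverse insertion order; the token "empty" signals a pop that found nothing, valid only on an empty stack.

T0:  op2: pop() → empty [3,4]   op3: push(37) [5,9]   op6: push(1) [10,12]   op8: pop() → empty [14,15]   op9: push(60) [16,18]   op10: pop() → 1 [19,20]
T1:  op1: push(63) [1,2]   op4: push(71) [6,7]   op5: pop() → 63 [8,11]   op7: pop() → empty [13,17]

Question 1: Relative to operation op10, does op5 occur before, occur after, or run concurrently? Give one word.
before

op5 spans [8,11], op10 spans [19,20]
resp(op5)=11 < inv(op10)=19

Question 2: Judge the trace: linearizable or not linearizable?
not linearizable

prefix check: 1..3 passes, 1..4 fails once op2's time-4 response joins
one real-time candidate order over the 2 completed operations — the LIFO stack replay rejects it
for example op1, op2 fails at step 2: op2 pop() → empty is not legal there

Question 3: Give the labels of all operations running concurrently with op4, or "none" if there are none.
op3

op4 spans [6,7]; an op avoiding the whole window 6..7 is ordered, any other is concurrent
op1 [1,2]: before
op2 [3,4]: before
op3 [5,9]: concurrent
op5 [8,11]: after
op6 [10,12]: after
op7 [13,17]: after
op8 [14,15]: after
op9 [16,18]: after
op10 [19,20]: after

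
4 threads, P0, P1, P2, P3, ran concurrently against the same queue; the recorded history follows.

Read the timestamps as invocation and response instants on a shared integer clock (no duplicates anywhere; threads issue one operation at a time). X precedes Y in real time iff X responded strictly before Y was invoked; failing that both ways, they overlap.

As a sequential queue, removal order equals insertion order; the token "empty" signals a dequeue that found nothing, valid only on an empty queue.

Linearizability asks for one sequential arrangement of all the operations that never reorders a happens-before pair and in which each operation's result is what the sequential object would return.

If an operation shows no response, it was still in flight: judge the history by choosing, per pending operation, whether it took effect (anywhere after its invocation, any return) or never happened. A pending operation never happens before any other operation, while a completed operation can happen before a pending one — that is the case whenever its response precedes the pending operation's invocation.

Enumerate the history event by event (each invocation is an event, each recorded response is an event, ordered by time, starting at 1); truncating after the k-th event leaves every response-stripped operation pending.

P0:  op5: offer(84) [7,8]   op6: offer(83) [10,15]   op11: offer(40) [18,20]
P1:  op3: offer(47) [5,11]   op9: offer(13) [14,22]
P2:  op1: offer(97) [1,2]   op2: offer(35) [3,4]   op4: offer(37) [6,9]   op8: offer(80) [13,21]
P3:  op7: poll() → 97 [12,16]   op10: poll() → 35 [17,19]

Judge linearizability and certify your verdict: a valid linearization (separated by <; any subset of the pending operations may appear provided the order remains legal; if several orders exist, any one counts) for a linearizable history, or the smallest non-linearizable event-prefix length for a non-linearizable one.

step 1: op1 offer(97) — queue <97>
step 2: op2 offer(35) — queue <97,35>
step 3: op3 offer(47) — queue <97,35,47>
step 4: op4 offer(37) — queue <97,35,47,37>
step 5: op5 offer(84) — queue <97,35,47,37,84>
step 6: op6 offer(83) — queue <97,35,47,37,84,83>
step 7: op7 poll() → 97 — queue <35,47,37,84,83>
step 8: op8 offer(80) — queue <35,47,37,84,83,80>
step 9: op9 offer(13) — queue <35,47,37,84,83,80,13>
step 10: op10 poll() → 35 — queue <47,37,84,83,80,13>
step 11: op11 offer(40) — queue <47,37,84,83,80,13,40>

linearizable — witness: op1 < op2 < op3 < op4 < op5 < op6 < op7 < op8 < op9 < op10 < op11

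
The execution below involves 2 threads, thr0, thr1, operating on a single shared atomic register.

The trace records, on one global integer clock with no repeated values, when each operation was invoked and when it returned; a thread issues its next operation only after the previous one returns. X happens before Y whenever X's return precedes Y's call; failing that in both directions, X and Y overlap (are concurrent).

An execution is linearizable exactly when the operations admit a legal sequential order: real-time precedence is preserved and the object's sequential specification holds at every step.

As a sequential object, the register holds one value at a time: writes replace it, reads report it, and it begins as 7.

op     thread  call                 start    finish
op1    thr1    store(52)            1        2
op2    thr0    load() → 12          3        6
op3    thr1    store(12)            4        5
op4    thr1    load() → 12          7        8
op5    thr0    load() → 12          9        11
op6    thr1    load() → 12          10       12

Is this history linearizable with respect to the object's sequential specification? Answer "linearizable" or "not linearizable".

linearizable

witness order: op1, op3, op2, op4, op5, op6
step 1: op1 store(52) — value 52
step 2: op3 store(12) — value 12
step 3: op2 load() → 12 — value 12
step 4: op4 load() → 12 — value 12
step 5: op5 load() → 12 — value 12
step 6: op6 load() → 12 — value 12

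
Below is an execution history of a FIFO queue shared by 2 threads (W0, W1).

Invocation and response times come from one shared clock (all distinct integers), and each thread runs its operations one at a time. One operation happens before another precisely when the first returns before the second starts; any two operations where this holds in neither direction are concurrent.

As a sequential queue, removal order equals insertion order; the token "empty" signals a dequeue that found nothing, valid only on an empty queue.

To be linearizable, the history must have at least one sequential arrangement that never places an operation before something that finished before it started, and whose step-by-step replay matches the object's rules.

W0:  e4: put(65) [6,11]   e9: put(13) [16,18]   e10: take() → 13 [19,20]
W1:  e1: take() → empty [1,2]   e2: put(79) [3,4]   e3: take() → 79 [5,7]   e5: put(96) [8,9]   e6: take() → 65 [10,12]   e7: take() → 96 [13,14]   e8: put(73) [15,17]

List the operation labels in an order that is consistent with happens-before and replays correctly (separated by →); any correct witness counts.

e1 → e2 → e3 → e4 → e5 → e6 → e7 → e9 → e8 → e10

after step 1 (e1 take() → empty): queue <>
after step 2 (e2 put(79)): queue <79>
after step 3 (e3 take() → 79): queue <>
after step 4 (e4 put(65)): queue <65>
after step 5 (e5 put(96)): queue <65,96>
after step 6 (e6 take() → 65): queue <96>
after step 7 (e7 take() → 96): queue <>
after step 8 (e9 put(13)): queue <13>
after step 9 (e8 put(73)): queue <13,73>
after step 10 (e10 take() → 13): queue <73>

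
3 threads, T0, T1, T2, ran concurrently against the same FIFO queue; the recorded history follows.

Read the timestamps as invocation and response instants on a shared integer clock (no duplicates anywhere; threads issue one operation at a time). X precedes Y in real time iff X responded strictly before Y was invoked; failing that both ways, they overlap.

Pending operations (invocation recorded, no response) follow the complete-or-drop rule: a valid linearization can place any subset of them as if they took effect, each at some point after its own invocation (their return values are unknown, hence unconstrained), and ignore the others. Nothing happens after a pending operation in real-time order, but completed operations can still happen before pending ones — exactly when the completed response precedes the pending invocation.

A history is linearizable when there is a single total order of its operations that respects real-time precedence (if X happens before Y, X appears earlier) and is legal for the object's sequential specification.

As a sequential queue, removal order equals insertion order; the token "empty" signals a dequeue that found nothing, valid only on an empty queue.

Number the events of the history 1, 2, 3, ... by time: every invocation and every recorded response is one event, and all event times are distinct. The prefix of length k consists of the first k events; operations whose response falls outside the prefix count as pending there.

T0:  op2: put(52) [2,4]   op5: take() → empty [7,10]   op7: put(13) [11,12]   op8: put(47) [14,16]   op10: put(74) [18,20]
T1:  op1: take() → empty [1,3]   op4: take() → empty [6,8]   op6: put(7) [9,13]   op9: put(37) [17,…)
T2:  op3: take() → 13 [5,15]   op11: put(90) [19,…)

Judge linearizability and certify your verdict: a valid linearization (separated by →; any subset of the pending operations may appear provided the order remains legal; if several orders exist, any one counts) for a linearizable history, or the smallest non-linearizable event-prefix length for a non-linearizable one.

not linearizable — minimal violating prefix: 15 events

prefix check: 1..14 passes, 1..15 fails once op3's time-15 response joins
all 50 real-time-respecting orders fail — 7 completed FIFO queue operations, no legal replay
including or dropping the 1 pending operation (op8) in any combination fails
for example op1, op2, op3, op4, op5, op6, op7 (pending dropped) fails at step 3: op3 take() → 13 is not legal there
for example op1, op2, op3, op4, op5, op7, op6 (pending dropped) fails at step 3: op3 take() → 13 is not legal there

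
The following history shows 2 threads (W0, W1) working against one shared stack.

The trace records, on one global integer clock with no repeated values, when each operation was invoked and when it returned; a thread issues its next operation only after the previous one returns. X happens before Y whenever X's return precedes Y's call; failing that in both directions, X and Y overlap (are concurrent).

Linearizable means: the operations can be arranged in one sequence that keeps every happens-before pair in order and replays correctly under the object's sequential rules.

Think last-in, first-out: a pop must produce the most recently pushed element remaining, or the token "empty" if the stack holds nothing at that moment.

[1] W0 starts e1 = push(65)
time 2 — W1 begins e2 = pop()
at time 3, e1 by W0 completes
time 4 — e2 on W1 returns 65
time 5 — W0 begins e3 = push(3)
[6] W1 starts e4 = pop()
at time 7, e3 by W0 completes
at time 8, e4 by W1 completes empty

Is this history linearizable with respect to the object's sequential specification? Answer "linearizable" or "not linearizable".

witness order: e1, e2, e4, e3
1. e1 push(65), leaving stack <65>
2. e2 pop() → 65, leaving stack <>
3. e4 pop() → empty, leaving stack <>
4. e3 push(3), leaving stack <3>

linearizable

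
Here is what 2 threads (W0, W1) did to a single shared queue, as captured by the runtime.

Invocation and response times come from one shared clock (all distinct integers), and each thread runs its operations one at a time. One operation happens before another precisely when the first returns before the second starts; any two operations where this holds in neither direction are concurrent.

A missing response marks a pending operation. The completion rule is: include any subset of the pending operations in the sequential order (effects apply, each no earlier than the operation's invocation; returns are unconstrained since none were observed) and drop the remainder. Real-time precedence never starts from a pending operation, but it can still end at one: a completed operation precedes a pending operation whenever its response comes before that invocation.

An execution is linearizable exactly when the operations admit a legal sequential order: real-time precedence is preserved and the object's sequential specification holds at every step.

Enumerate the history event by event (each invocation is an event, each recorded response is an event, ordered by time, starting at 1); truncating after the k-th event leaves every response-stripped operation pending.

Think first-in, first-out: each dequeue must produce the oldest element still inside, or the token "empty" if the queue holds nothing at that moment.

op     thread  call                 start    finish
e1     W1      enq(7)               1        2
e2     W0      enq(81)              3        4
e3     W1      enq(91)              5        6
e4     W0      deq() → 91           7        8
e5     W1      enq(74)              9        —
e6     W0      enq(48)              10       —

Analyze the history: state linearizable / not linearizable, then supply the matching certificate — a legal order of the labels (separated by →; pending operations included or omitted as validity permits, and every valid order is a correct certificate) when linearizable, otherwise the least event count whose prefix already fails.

not linearizable — minimal violating prefix: 8 events

the violation lands at event 8, e4's response at time 8: events 1..7 linearize, events 1..8 do not
exhaustive check: the 4 completed queue ops admit one real-time order; illegal
for example e1, e2, e3, e4 fails at step 4: e4 deq() → 91 is not legal there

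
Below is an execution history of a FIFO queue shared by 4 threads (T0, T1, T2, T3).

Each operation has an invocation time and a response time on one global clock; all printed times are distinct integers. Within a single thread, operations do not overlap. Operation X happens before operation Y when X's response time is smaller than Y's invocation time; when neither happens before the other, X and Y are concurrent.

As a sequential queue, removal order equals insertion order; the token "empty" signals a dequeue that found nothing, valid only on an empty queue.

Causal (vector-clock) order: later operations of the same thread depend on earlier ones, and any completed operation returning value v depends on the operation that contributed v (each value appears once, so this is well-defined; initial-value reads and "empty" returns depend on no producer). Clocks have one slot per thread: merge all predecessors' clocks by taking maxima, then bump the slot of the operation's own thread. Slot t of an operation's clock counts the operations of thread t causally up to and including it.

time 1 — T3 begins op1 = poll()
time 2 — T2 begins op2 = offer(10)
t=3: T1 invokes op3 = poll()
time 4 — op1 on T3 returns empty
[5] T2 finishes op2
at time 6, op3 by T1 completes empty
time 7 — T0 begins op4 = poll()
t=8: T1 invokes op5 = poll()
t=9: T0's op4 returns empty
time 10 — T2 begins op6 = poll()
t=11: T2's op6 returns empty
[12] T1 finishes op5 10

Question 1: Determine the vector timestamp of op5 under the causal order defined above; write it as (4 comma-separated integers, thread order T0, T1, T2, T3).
(0, 2, 1, 0)

root op op1, invoked 1: fresh clock plus T3's own tick → (0, 0, 0, 1)
root op op2, invoked 2: fresh clock plus T2's own tick → (0, 0, 1, 0)
root op op3, invoked 3: fresh clock plus T1's own tick → (0, 1, 0, 0)
root op op4, invoked 7: fresh clock plus T0's own tick → (1, 0, 0, 0)
op6 (invocation 10): componentwise max over VC(op2)=(0, 0, 1, 0), +1 at T2, giving (0, 0, 2, 0)
op5 (invocation 8): componentwise max over VC(op2)=(0, 0, 1, 0), VC(op3)=(0, 1, 0, 0), +1 at T1, giving (0, 2, 1, 0)
target: VC(op5) = (0, 2, 1, 0)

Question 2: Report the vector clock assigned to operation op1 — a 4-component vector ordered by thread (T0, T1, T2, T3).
(0, 0, 0, 1)

no predecessors for op1 (invoked 1): T3 increments from zero → (0, 0, 0, 1)
no predecessors for op2 (invoked 2): T2 increments from zero → (0, 0, 1, 0)
no predecessors for op3 (invoked 3): T1 increments from zero → (0, 1, 0, 0)
no predecessors for op4 (invoked 7): T0 increments from zero → (1, 0, 0, 0)
VC(op6, invoked at 10): max of VC(op2)=(0, 0, 1, 0), then +1 on thread T2 → (0, 0, 2, 0)
VC(op5, invoked at 8): max of VC(op2)=(0, 0, 1, 0), VC(op3)=(0, 1, 0, 0), then +1 on thread T1 → (0, 2, 1, 0)
target: VC(op1) = (0, 0, 0, 1)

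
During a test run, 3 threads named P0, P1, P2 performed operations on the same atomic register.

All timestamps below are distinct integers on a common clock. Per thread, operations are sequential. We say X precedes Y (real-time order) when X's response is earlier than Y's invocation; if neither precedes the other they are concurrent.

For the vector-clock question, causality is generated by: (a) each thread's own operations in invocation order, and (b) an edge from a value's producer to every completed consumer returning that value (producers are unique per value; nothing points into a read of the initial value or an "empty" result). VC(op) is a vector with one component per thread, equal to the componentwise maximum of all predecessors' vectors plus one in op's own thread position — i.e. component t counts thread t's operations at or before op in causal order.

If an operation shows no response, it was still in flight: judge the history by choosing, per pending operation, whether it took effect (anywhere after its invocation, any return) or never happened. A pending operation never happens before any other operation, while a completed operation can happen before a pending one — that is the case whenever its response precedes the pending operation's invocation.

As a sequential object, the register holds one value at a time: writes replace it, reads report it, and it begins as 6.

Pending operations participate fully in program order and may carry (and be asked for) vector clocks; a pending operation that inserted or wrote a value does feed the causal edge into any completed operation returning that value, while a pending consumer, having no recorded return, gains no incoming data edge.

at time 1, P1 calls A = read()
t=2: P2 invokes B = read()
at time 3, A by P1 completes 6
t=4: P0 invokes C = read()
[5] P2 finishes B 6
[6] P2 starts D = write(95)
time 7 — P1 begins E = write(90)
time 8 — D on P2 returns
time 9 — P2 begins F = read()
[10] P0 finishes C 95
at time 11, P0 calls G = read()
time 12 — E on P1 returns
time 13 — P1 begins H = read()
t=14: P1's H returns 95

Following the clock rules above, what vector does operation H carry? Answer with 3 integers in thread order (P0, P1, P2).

invoked at 2, B has no predecessors; its own P2 bump gives (0, 0, 1)
invoked at 1, A has no predecessors; its own P1 bump gives (0, 1, 0)
invoked at 6, D merges VC(B)=(0, 0, 1) and bumps P2's slot → (0, 0, 2)
invoked at 7, E merges VC(A)=(0, 1, 0) and bumps P1's slot → (0, 2, 0)
invoked at 9, F merges VC(D)=(0, 0, 2) and bumps P2's slot → (0, 0, 3)
invoked at 4, C merges VC(D)=(0, 0, 2) and bumps P0's slot → (1, 0, 2)
invoked at 11, G merges VC(C)=(1, 0, 2) and bumps P0's slot → (2, 0, 2)
invoked at 13, H merges VC(D)=(0, 0, 2), VC(E)=(0, 2, 0) and bumps P1's slot → (0, 3, 2)
target: VC(H) = (0, 3, 2)

(0, 3, 2)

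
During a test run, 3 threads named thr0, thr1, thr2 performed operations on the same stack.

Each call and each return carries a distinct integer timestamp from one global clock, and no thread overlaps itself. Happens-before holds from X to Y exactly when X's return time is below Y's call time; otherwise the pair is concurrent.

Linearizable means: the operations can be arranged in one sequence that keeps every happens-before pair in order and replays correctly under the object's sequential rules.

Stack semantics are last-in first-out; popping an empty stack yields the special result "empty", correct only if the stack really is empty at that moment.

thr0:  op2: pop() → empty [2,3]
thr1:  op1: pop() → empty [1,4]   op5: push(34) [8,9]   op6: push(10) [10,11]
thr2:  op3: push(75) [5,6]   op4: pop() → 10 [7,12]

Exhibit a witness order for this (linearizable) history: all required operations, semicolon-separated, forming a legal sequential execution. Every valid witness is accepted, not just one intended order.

op1; op2; op3; op5; op6; op4

step 1: op1 pop() → empty — stack <>
step 2: op2 pop() → empty — stack <>
step 3: op3 push(75) — stack <75>
step 4: op5 push(34) — stack <75,34>
step 5: op6 push(10) — stack <75,34,10>
step 6: op4 pop() → 10 — stack <75,34>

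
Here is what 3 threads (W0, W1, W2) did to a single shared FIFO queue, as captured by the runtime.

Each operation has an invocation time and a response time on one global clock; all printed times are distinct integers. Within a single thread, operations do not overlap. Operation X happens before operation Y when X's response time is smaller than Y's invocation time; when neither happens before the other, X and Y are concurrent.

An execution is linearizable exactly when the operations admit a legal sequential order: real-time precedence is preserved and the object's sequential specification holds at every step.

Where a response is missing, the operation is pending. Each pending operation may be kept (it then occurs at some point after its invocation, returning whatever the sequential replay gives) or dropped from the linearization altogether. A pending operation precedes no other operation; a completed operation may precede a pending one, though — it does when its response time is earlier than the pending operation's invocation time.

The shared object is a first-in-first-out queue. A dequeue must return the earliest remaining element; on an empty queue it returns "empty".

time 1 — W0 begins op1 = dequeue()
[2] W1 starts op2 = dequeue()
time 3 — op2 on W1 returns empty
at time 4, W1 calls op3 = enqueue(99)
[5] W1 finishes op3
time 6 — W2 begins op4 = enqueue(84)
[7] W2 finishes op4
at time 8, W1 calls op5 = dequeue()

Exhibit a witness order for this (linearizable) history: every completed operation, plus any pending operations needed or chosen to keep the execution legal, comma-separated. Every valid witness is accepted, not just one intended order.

1. op1 dequeue() (pending, included), leaving queue <>
2. op2 dequeue() → empty, leaving queue <>
3. op3 enqueue(99), leaving queue <99>
4. op4 enqueue(84), leaving queue <99,84>

op1, op2, op3, op4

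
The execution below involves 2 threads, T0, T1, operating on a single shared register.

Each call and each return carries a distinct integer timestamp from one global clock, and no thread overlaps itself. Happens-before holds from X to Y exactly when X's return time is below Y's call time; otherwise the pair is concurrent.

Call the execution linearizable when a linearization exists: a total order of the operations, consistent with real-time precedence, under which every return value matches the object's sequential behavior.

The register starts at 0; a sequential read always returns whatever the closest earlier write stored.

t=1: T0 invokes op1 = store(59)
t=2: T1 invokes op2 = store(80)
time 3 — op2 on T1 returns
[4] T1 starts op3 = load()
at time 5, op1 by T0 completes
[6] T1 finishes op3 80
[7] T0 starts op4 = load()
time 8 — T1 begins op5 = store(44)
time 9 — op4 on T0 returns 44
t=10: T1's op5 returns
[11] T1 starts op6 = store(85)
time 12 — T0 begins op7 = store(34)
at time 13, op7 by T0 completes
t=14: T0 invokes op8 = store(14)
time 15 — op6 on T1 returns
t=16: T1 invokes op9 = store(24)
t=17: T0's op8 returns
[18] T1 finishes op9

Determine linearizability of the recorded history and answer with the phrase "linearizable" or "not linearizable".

linearizable

witness order: op1, op2, op3, op5, op4, op6, op7, op8, op9
1. op1 store(59), leaving value 59
2. op2 store(80), leaving value 80
3. op3 load() → 80, leaving value 80
4. op5 store(44), leaving value 44
5. op4 load() → 44, leaving value 44
6. op6 store(85), leaving value 85
7. op7 store(34), leaving value 34
8. op8 store(14), leaving value 14
9. op9 store(24), leaving value 24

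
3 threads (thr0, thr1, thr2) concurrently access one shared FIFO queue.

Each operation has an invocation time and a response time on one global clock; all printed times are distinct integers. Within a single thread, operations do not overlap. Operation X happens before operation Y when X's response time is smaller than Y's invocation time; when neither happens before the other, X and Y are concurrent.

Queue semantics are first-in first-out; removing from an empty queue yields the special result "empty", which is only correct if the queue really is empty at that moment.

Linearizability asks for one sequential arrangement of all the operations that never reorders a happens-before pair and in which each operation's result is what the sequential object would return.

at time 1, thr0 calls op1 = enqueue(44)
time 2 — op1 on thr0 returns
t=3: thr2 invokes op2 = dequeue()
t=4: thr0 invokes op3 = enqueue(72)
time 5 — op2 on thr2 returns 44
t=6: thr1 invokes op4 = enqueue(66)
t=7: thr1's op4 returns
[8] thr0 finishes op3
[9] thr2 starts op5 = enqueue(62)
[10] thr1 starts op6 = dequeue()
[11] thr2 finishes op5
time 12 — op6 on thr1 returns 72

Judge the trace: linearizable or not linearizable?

witness order: op1, op2, op3, op4, op5, op6
after step 1 (op1 enqueue(44)): queue <44>
after step 2 (op2 dequeue() → 44): queue <>
after step 3 (op3 enqueue(72)): queue <72>
after step 4 (op4 enqueue(66)): queue <72,66>
after step 5 (op5 enqueue(62)): queue <72,66,62>
after step 6 (op6 dequeue() → 72): queue <66,62>

linearizable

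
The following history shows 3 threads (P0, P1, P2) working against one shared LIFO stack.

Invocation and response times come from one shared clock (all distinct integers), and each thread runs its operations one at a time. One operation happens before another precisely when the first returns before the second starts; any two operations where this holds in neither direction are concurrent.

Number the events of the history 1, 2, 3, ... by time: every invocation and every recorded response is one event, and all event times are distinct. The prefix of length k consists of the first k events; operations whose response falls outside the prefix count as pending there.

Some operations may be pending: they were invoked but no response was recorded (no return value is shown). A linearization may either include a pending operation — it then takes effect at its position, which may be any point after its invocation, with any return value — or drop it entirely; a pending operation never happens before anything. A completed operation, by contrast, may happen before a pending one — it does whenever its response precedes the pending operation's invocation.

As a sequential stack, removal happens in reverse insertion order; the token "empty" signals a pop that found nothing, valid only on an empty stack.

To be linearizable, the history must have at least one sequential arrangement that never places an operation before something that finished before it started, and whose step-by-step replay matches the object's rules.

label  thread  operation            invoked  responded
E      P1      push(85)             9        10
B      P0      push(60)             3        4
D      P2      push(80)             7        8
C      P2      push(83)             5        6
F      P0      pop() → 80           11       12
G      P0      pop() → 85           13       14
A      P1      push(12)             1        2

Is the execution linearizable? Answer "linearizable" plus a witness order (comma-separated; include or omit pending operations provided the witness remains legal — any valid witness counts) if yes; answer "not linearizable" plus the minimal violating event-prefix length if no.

not linearizable — minimal violating prefix: 12 events

already the first 12 events (up to F's response at time 12) admit no linearization; the first 11 still do
the completed operations (6 total) allow one real-time order; the LIFO stack replay rejects it
sample order A, B, C, D, E, F stalls at step 6 — F pop() → 80 has no legal effect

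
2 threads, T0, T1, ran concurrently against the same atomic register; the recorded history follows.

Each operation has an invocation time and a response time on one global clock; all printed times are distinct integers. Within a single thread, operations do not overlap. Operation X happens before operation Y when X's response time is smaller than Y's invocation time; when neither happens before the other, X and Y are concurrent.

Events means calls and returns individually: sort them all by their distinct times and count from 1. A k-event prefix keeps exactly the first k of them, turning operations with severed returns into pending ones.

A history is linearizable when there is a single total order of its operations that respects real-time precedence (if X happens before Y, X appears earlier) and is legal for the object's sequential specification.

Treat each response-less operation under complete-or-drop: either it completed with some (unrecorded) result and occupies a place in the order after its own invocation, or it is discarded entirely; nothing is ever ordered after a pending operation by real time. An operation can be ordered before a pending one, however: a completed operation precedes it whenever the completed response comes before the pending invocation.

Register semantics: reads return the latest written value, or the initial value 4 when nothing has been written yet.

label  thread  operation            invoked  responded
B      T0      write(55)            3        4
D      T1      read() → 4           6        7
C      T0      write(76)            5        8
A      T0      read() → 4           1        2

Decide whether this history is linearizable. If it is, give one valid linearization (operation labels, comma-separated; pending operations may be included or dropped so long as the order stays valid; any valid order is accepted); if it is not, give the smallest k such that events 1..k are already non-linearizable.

already the first 7 events (up to D's response at time 7) admit no linearization; the first 6 still do
the sole real-time-consistent order of 3 completed operations fails the atomic register replay
completion choices over the 1 pending operation (C) were checked; none helps
one such order, A, B, D (pending dropped), breaks at step 3 where D read() → 4 is illegal

not linearizable — minimal violating prefix: 7 events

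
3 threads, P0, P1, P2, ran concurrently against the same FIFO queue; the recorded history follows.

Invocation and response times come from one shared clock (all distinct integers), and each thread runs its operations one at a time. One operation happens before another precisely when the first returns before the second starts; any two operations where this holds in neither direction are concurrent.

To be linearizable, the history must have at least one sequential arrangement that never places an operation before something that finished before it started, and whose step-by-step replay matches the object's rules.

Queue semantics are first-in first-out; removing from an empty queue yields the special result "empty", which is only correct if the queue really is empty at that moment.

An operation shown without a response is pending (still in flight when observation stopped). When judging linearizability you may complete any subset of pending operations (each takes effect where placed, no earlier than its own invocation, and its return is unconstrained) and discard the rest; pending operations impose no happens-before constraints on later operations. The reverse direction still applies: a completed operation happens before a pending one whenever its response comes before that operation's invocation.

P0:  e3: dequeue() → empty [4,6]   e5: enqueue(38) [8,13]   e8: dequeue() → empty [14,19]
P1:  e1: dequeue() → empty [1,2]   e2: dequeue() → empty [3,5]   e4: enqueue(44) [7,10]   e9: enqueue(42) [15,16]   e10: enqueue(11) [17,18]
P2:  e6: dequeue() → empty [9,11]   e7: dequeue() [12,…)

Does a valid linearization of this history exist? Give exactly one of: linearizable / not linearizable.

prefix check: 1..18 passes, 1..19 fails once e8's time-19 response joins
checked exhaustively: 36 real-time-consistent orders of 9 completed operations, zero legal FIFO queue replays
no completion choice of the 1 pending operation (e7) rescues it — every subset was tried
e.g. e1, e2, e3, e4, e5, e6, e8, e9, e10 (pending dropped): illegal at step 6, since e6 dequeue() → empty cannot apply there
e.g. e1, e2, e3, e4, e5, e6, e9, e8, e10 (pending dropped): illegal at step 6, since e6 dequeue() → empty cannot apply there

not linearizable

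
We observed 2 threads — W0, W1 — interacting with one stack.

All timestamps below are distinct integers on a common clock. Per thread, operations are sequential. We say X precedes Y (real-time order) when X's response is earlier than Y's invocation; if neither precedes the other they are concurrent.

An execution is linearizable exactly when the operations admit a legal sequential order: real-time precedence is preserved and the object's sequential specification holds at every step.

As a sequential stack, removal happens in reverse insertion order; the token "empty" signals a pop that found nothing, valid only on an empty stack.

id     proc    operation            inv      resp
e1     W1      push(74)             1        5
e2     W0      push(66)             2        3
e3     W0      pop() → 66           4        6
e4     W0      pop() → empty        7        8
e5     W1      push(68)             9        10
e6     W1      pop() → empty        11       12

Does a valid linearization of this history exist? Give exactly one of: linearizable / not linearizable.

the violation lands at event 8, e4's response at time 8: events 1..7 linearize, events 1..8 do not
3 orders of the 4 completed stack ops respect real time; none is legal
for example e1, e2, e3, e4 fails at step 4: e4 pop() → empty is not legal there
for example e2, e1, e3, e4 fails at step 3: e3 pop() → 66 is not legal there

not linearizable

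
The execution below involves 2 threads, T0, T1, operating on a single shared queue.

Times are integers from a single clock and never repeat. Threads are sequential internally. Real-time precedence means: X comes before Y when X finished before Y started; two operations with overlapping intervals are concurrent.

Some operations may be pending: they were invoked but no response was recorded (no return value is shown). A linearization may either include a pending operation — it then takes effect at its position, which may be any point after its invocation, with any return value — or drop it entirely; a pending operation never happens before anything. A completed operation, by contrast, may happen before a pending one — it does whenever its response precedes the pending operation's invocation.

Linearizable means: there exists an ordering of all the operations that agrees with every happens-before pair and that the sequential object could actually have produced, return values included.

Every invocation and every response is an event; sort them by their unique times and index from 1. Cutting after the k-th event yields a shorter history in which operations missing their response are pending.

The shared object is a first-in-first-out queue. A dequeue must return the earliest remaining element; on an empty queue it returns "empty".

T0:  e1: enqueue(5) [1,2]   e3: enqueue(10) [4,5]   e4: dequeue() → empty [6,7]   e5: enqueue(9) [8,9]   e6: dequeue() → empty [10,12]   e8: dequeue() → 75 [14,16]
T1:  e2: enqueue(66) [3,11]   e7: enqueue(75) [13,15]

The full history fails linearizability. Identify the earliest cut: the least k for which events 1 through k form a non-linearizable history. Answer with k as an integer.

7

events 1..6 are linearizable, e.g. via e1, e2, e3:
after step 1 (e1 enqueue(5)): queue <5>
after step 2 (e2 enqueue(66) (pending, included)): queue <5,66>
after step 3 (e3 enqueue(10)): queue <5,66,10>
with event 7 included (e4 responding at time 7), all real-time-consistent orders fail
no completion choice of the 1 pending operation (e2) rescues it — every subset was tried
one such order, e1, e3, e4 (pending dropped), breaks at step 3 where e4 dequeue() → empty is illegal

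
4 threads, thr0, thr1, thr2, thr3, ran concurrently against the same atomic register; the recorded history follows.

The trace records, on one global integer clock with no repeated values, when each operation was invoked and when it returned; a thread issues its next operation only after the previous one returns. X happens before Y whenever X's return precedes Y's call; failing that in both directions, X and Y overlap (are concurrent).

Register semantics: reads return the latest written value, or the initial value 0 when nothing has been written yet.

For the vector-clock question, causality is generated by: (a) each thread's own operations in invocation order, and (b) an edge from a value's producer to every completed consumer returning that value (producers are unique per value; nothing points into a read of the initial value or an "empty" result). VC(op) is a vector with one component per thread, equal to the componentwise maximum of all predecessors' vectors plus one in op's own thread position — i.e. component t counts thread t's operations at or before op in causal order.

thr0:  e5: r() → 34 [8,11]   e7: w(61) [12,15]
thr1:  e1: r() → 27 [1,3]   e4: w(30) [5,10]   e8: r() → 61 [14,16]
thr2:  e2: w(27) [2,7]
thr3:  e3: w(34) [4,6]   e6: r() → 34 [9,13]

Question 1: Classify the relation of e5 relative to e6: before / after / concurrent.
concurrent

e5 spans [8,11], e6 spans [9,13]
the intervals overlap in both directions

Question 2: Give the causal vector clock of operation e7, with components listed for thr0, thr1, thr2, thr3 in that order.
(2, 0, 0, 1)

e3, invoked 4, has no incoming edges; only thr3's bump applies → (0, 0, 0, 1)
e2, invoked 2, has no incoming edges; only thr2's bump applies → (0, 0, 1, 0)
e6, invoked 9, takes VC(e3)=(0, 0, 0, 1) under max, adds 1 for thr3 → (0, 0, 0, 2)
e1, invoked 1, takes VC(e2)=(0, 0, 1, 0) under max, adds 1 for thr1 → (0, 1, 1, 0)
e5, invoked 8, takes VC(e3)=(0, 0, 0, 1) under max, adds 1 for thr0 → (1, 0, 0, 1)
e4, invoked 5, takes VC(e1)=(0, 1, 1, 0) under max, adds 1 for thr1 → (0, 2, 1, 0)
e7, invoked 12, takes VC(e5)=(1, 0, 0, 1) under max, adds 1 for thr0 → (2, 0, 0, 1)
e8, invoked 14, takes VC(e4)=(0, 2, 1, 0), VC(e7)=(2, 0, 0, 1) under max, adds 1 for thr1 → (2, 3, 1, 1)
target: VC(e7) = (2, 0, 0, 1)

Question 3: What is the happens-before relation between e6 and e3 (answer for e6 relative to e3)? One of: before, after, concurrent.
after

e6 spans [9,13], e3 spans [4,6]
resp(e3)=6 < inv(e6)=9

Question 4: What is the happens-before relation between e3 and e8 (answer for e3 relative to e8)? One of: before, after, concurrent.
before

e3 spans [4,6], e8 spans [14,16]
resp(e3)=6 < inv(e8)=14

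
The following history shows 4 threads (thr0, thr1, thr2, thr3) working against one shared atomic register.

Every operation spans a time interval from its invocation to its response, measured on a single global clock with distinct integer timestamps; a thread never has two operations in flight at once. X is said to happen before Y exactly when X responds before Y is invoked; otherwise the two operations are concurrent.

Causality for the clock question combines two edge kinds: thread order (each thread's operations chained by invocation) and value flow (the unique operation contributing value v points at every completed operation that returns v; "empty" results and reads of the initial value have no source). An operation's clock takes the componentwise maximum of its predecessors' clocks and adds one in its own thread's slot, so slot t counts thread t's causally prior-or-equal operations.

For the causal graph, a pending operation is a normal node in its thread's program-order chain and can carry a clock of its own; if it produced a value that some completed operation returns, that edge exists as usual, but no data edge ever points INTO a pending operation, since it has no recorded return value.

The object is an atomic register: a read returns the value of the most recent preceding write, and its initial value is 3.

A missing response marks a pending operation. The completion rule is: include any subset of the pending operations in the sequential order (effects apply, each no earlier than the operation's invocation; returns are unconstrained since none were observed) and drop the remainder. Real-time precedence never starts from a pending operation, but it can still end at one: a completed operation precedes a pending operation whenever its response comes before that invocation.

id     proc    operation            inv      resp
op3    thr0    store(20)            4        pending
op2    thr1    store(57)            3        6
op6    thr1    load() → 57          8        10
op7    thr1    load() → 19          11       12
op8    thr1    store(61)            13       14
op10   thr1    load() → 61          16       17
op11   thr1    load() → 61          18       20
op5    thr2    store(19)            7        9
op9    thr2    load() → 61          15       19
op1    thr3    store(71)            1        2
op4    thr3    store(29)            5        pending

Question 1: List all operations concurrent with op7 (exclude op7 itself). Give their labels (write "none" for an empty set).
op3, op4

concurrent with op7 ([11,12]): every op whose interval crosses 11..12
op1 [1,2]: before
op2 [3,6]: before
op3 [4,…): concurrent
op4 [5,…): concurrent
op5 [7,9]: before
op6 [8,10]: before
op8 [13,14]: after
op9 [15,19]: after
op10 [16,17]: after
op11 [18,20]: after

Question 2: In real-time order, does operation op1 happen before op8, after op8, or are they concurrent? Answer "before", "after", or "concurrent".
before

op1 spans [1,2], op8 spans [13,14]
resp(op1)=2 < inv(op8)=13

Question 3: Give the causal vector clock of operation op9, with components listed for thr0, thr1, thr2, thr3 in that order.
(0, 4, 2, 0)

op1 (invocation 1): nothing precedes it; thr3's component alone gives (0, 0, 0, 1)
op5 (invocation 7): nothing precedes it; thr2's component alone gives (0, 0, 1, 0)
op2 (invocation 3): nothing precedes it; thr1's component alone gives (0, 1, 0, 0)
op3 (invocation 4): nothing precedes it; thr0's component alone gives (1, 0, 0, 0)
invoked at 5, op4 merges VC(op1)=(0, 0, 0, 1) and bumps thr3's slot → (0, 0, 0, 2)
invoked at 8, op6 merges VC(op2)=(0, 1, 0, 0) and bumps thr1's slot → (0, 2, 0, 0)
invoked at 11, op7 merges VC(op5)=(0, 0, 1, 0), VC(op6)=(0, 2, 0, 0) and bumps thr1's slot → (0, 3, 1, 0)
invoked at 13, op8 merges VC(op7)=(0, 3, 1, 0) and bumps thr1's slot → (0, 4, 1, 0)
invoked at 15, op9 merges VC(op5)=(0, 0, 1, 0), VC(op8)=(0, 4, 1, 0) and bumps thr2's slot → (0, 4, 2, 0)
invoked at 16, op10 merges VC(op8)=(0, 4, 1, 0) and bumps thr1's slot → (0, 5, 1, 0)
invoked at 18, op11 merges VC(op8)=(0, 4, 1, 0), VC(op10)=(0, 5, 1, 0) and bumps thr1's slot → (0, 6, 1, 0)
target: VC(op9) = (0, 4, 2, 0)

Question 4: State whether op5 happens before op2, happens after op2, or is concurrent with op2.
after

op5 spans [7,9], op2 spans [3,6]
resp(op2)=6 < inv(op5)=7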